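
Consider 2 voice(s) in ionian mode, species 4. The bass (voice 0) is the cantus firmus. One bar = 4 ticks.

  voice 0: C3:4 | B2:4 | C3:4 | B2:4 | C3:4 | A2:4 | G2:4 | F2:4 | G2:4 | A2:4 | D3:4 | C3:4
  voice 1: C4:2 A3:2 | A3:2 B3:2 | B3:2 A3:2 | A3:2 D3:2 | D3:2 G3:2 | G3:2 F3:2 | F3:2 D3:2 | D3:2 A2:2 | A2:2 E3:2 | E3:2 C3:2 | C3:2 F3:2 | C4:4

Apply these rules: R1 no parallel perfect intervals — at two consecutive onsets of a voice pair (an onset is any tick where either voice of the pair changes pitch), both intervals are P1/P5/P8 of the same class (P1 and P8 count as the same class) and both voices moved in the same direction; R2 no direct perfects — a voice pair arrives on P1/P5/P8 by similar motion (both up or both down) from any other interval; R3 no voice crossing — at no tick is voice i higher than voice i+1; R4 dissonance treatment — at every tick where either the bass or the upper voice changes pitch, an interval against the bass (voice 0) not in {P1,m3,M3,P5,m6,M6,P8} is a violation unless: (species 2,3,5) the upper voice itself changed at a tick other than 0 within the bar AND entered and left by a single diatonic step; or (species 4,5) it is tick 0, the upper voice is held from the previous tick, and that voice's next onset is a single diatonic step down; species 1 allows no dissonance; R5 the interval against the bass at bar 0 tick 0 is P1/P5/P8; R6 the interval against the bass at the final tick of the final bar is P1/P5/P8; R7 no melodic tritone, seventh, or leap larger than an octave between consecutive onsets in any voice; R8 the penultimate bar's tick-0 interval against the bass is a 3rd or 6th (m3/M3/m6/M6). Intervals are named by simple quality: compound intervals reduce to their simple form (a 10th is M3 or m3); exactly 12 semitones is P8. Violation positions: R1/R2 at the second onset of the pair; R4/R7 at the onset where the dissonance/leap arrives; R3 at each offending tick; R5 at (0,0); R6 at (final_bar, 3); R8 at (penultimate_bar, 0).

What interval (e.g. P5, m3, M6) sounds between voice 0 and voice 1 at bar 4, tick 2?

voice 0=C3 voice 1=G3 -> P5

P5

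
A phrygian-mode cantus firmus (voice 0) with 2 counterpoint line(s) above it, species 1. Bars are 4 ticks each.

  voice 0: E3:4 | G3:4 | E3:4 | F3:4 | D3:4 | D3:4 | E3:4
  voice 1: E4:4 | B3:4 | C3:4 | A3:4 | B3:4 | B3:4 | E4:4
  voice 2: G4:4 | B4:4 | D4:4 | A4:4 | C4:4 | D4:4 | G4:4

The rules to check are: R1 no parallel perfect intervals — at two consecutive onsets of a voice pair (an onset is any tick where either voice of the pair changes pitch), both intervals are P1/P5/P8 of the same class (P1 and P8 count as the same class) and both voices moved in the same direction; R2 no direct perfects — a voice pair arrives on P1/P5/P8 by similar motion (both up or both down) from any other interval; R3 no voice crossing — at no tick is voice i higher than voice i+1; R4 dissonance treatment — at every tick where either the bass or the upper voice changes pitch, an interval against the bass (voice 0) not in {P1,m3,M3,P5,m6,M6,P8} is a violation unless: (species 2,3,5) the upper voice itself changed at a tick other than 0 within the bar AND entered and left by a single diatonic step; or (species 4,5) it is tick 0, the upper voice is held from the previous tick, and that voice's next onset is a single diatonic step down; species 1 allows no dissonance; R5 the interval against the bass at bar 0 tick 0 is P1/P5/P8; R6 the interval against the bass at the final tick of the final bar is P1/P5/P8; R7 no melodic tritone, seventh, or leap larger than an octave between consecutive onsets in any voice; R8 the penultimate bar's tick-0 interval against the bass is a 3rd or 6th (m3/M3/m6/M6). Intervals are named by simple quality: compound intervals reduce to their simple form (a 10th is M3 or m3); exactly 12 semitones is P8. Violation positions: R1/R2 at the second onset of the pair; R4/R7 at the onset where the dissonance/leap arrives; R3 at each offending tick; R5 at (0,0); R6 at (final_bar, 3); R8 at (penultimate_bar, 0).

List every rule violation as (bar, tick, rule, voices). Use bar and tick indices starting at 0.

bar 0: v0=E3 v1=E4 v2=G4 downbeat m3
bar 1: v0=G3 v1=B3 v2=B4 downbeat M3
bar 2: v0=E3 v1=C3 v2=D4 downbeat m7
bar 3: v0=F3 v1=A3 v2=A4 downbeat M3
bar 4: v0=D3 v1=B3 v2=C4 downbeat m7
bar 5: v0=D3 v1=B3 v2=D4 downbeat P8
bar 6: v0=E3 v1=E4 v2=G4 downbeat m3
  -> R5 @ bar 0 tick 0 v(0, 2): opens on m3
  -> R3 @ bar 2 tick 0 v(0, 1): E3 above C3
  -> R4 @ bar 2 tick 0 v(0, 2): E3/D4 m7 untreated
  -> R7 @ bar 2 tick 0 v(1,): B3->C3 leap 11st
  -> R3 @ bar 2 tick 1 v(0, 1): E3 above C3
  -> R3 @ bar 2 tick 2 v(0, 1): E3 above C3
  -> R3 @ bar 2 tick 3 v(0, 1): E3 above C3
  -> R2 @ bar 3 tick 0 v(1, 2): C3/D4 M2 -> A3/A4 P8 similar
  -> R4 @ bar 4 tick 0 v(0, 2): D3/C4 m7 untreated
  -> R8 @ bar 5 tick 0 v(0, 2): penult P8 not 3rd/6th
  -> R2 @ bar 6 tick 0 v(0, 1): D3/B3 M6 -> E3/E4 P8 similar
  -> R6 @ bar 6 tick 3 v(0, 2): closes on m3

(0, 0, R5, (0, 2))
(2, 0, R3, (0, 1))
(2, 0, R4, (0, 2))
(2, 0, R7, (1,))
(2, 1, R3, (0, 1))
(2, 2, R3, (0, 1))
(2, 3, R3, (0, 1))
(3, 0, R2, (1, 2))
(4, 0, R4, (0, 2))
(5, 0, R8, (0, 2))
(6, 0, R2, (0, 1))
(6, 3, R6, (0, 2))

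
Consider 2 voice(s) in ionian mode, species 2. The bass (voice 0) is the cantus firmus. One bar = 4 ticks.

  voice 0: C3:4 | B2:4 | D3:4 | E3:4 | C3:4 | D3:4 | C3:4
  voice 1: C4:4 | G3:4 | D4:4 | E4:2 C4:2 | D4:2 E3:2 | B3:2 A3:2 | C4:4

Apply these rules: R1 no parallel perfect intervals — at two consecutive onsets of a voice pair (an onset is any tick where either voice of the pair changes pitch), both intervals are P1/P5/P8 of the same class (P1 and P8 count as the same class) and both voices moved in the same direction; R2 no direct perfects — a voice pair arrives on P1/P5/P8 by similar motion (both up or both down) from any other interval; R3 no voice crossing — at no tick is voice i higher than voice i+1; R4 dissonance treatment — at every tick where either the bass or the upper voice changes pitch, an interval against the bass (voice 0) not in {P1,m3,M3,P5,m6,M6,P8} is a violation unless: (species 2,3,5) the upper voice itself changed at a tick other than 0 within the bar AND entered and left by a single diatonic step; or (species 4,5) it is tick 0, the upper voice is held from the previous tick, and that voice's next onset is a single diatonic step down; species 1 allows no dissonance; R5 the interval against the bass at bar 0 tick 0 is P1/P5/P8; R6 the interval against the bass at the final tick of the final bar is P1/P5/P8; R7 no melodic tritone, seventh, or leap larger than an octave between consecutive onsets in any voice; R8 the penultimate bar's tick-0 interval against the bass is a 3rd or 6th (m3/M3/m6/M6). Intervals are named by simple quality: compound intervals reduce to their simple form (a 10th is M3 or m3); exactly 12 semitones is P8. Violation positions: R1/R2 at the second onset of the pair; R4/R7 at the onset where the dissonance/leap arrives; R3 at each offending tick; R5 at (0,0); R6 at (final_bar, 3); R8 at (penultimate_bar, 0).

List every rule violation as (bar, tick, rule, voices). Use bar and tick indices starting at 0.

(2, 0, R2, (0, 1))
(3, 0, R1, (0, 1))
(4, 0, R4, (0, 1))
(4, 2, R7, (1,))

bar 0: v0=C3 v1=C4 downbeat P8
bar 1: v0=B2 v1=G3 downbeat m6
bar 2: v0=D3 v1=D4 downbeat P8
bar 3: v0=E3 v1=E4 downbeat P8
bar 4: v0=C3 v1=D4 downbeat M2
bar 5: v0=D3 v1=B3 downbeat M6
bar 6: v0=C3 v1=C4 downbeat P8
  -> R2 @ bar 2 tick 0 v(0, 1): B2/G3 m6 -> D3/D4 P8 similar
  -> R1 @ bar 3 tick 0 v(0, 1): D3/D4 P8 -> E3/E4 P8 similar
  -> R4 @ bar 4 tick 0 v(0, 1): C3/D4 M2 untreated
  -> R7 @ bar 4 tick 2 v(1,): D4->E3 leap 10st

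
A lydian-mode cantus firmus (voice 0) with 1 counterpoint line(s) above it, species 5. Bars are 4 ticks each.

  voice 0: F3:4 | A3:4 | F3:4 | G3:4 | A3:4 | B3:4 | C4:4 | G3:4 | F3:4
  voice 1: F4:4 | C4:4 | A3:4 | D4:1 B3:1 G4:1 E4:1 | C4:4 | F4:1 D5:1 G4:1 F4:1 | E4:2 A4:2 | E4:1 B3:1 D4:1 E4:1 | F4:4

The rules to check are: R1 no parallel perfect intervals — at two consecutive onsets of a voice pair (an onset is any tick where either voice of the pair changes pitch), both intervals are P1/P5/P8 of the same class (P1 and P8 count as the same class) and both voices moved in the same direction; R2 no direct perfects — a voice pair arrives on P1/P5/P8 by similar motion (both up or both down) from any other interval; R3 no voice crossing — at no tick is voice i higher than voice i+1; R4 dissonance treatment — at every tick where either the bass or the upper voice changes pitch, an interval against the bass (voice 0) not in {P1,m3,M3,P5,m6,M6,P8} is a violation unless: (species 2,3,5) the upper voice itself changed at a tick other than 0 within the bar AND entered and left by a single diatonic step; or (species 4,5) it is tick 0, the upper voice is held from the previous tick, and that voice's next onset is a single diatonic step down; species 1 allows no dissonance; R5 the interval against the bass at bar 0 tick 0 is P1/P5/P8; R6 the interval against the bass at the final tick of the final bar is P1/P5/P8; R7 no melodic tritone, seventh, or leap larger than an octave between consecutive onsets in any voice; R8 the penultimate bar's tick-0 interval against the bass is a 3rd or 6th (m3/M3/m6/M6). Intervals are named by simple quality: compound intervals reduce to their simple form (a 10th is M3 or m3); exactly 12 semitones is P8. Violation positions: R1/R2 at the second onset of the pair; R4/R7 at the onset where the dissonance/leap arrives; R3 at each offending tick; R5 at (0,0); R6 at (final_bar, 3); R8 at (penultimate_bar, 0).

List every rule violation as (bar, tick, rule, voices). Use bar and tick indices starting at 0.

(3, 0, R2, (0, 1))
(5, 0, R4, (0, 1))

bar 0: v0=F3 v1=F4 downbeat P8
bar 1: v0=A3 v1=C4 downbeat m3
bar 2: v0=F3 v1=A3 downbeat M3
bar 3: v0=G3 v1=D4 downbeat P5
bar 4: v0=A3 v1=C4 downbeat m3
bar 5: v0=B3 v1=F4 downbeat TT
bar 6: v0=C4 v1=E4 downbeat M3
bar 7: v0=G3 v1=E4 downbeat M6
bar 8: v0=F3 v1=F4 downbeat P8
  -> R2 @ bar 3 tick 0 v(0, 1): F3/A3 M3 -> G3/D4 P5 similar
  -> R4 @ bar 5 tick 0 v(0, 1): B3/F4 TT untreated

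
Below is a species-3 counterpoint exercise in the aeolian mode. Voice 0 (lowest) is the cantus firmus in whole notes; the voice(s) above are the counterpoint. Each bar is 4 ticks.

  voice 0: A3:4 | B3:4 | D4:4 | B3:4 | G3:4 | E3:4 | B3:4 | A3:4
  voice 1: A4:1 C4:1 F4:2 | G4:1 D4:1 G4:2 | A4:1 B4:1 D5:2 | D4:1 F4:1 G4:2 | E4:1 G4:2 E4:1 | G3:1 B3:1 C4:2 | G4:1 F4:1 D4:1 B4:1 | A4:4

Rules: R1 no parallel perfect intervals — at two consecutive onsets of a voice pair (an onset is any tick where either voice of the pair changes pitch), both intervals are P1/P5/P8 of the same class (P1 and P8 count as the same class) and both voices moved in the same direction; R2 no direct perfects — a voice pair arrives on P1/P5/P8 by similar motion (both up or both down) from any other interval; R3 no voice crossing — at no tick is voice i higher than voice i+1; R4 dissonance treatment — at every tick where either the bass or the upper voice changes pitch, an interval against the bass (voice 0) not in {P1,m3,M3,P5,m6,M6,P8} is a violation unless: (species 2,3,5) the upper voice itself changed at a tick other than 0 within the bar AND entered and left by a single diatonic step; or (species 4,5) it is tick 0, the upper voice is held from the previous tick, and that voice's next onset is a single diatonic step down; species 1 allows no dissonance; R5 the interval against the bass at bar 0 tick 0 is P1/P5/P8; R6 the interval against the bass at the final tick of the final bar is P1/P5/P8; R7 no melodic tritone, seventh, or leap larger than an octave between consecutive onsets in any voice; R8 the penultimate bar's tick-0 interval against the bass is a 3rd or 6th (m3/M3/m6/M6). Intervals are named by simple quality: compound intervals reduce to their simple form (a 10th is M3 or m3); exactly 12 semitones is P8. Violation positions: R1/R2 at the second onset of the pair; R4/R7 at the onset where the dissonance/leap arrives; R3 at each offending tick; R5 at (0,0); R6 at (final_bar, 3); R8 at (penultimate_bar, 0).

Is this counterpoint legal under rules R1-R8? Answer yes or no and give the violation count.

No (4 violations)

bar 0: v0=A3 v1=A4 (P8)
bar 1: v0=B3 v1=G4 (m6)
bar 2: v0=D4 v1=A4 (P5)
bar 3: v0=B3 v1=D4 (m3)
bar 4: v0=G3 v1=E4 (M6)
bar 5: v0=E3 v1=G3 (m3)
bar 6: v0=B3 v1=G4 (m6)
bar 7: v0=A3 v1=A4 (P8)
  R2 @ bar2.0: B3/G4 m6 -> D4/A4 P5 similar
  R4 @ bar3.1: B3/F4 TT untreated
  R4 @ bar6.1: B3/F4 TT untreated
  R1 @ bar7.0: B3/B4 P8 -> A3/A4 P8 similar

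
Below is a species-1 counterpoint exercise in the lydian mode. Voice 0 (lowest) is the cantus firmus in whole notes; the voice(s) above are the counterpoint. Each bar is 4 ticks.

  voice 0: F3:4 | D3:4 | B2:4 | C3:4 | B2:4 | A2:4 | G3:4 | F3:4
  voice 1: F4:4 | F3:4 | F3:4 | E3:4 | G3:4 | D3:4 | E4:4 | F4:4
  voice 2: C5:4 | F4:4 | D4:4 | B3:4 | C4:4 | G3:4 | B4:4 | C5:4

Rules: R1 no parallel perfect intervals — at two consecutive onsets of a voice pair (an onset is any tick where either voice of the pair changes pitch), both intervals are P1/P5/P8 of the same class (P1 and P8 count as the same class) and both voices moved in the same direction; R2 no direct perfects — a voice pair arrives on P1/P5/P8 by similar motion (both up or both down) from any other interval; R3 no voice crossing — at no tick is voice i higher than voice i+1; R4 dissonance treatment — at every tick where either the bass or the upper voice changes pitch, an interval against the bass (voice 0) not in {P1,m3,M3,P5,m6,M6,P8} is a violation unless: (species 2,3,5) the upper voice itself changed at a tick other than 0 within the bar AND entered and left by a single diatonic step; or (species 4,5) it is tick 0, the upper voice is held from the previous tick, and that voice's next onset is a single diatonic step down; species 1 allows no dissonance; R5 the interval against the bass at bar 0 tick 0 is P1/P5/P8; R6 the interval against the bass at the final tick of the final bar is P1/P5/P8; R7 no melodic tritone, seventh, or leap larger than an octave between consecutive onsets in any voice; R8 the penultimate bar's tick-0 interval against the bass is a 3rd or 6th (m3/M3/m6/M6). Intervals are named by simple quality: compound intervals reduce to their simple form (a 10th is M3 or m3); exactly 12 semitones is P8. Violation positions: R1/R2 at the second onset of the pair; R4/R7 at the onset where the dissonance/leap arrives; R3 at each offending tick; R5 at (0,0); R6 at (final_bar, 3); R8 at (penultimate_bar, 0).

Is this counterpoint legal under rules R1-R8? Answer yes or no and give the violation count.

No (12 violations)

bar 0: v0=F3 v1=F4 v2=C5 (P5)
bar 1: v0=D3 v1=F3 v2=F4 (m3)
bar 2: v0=B2 v1=F3 v2=D4 (m3)
bar 3: v0=C3 v1=E3 v2=B3 (M7)
bar 4: v0=B2 v1=G3 v2=C4 (m2)
bar 5: v0=A2 v1=D3 v2=G3 (m7)
bar 6: v0=G3 v1=E4 v2=B4 (M3)
bar 7: v0=F3 v1=F4 v2=C5 (P5)
  R2 @ bar1.0: F4/C5 P5 -> F3/F4 P8 similar
  R4 @ bar2.0: B2/F3 TT untreated
  R2 @ bar3.0: F3/D4 M6 -> E3/B3 P5 similar
  R4 @ bar3.0: C3/B3 M7 untreated
  R4 @ bar4.0: B2/C4 m2 untreated
  R4 @ bar5.0: A2/D3 P4 untreated
  R4 @ bar5.0: A2/G3 m7 untreated
  R2 @ bar6.0: D3/G3 P4 -> E4/B4 P5 similar
  R7 @ bar6.0: A2->G3 leap 10st
  R7 @ bar6.0: D3->E4 leap 14st
  R7 @ bar6.0: G3->B4 leap 16st
  R1 @ bar7.0: E4/B4 P5 -> F4/C5 P5 similar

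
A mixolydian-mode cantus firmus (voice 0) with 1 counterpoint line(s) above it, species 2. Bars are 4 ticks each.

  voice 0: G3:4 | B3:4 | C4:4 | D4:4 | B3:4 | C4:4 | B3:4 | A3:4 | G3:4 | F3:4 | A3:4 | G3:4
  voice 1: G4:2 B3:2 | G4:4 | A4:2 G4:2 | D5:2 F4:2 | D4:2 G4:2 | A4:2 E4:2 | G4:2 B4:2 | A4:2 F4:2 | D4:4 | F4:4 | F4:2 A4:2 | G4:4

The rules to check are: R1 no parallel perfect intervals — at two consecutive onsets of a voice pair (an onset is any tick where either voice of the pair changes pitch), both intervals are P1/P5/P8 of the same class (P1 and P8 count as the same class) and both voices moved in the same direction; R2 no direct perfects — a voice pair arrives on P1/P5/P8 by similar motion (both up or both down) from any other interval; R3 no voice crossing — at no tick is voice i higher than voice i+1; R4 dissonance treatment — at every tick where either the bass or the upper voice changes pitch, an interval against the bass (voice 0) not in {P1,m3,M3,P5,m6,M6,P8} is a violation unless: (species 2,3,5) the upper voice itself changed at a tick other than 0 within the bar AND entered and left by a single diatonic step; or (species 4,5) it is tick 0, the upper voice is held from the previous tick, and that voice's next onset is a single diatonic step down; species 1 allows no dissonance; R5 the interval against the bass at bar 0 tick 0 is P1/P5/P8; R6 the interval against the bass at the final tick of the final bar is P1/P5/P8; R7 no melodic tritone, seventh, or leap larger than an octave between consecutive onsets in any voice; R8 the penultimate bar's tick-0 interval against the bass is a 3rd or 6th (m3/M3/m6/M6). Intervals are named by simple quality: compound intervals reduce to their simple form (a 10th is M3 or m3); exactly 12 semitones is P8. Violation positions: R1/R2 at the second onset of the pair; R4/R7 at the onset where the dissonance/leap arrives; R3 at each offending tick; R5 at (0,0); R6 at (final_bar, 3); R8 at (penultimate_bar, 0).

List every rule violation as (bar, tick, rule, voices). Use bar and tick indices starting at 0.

(3, 0, R2, (0, 1))
(7, 0, R1, (0, 1))
(8, 0, R2, (0, 1))
(11, 0, R1, (0, 1))

bar 0: v0=G3 v1=G4 downbeat P8
bar 1: v0=B3 v1=G4 downbeat m6
bar 2: v0=C4 v1=A4 downbeat M6
bar 3: v0=D4 v1=D5 downbeat P8
bar 4: v0=B3 v1=D4 downbeat m3
bar 5: v0=C4 v1=A4 downbeat M6
bar 6: v0=B3 v1=G4 downbeat m6
bar 7: v0=A3 v1=A4 downbeat P8
bar 8: v0=G3 v1=D4 downbeat P5
bar 9: v0=F3 v1=F4 downbeat P8
bar 10: v0=A3 v1=F4 downbeat m6
bar 11: v0=G3 v1=G4 downbeat P8
  -> R2 @ bar 3 tick 0 v(0, 1): C4/G4 P5 -> D4/D5 P8 similar
  -> R1 @ bar 7 tick 0 v(0, 1): B3/B4 P8 -> A3/A4 P8 similar
  -> R2 @ bar 8 tick 0 v(0, 1): A3/F4 m6 -> G3/D4 P5 similar
  -> R1 @ bar 11 tick 0 v(0, 1): A3/A4 P8 -> G3/G4 P8 similar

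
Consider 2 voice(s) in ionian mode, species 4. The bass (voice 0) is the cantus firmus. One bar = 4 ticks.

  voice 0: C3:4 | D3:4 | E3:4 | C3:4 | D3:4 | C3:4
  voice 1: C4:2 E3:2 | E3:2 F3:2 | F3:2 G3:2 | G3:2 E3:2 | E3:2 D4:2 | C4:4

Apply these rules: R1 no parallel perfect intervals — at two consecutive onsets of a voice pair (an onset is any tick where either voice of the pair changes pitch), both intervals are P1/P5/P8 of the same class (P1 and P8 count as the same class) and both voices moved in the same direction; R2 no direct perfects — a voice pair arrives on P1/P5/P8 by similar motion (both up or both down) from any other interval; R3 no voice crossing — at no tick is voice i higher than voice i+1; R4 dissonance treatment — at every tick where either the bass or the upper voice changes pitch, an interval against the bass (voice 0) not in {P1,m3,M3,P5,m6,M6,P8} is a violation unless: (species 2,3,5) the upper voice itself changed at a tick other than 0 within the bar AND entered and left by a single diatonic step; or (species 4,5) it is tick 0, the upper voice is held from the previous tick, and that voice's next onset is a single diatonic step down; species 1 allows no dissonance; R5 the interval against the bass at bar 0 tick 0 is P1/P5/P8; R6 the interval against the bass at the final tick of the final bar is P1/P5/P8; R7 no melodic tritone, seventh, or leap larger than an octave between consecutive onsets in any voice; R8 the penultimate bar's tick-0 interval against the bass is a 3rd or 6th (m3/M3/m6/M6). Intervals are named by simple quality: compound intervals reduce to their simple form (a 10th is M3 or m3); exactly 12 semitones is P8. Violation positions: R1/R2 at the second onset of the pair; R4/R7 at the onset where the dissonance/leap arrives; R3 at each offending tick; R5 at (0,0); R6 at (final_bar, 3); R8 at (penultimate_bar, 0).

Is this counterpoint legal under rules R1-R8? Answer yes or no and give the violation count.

bar 0: v0=C3 v1=C4 (P8)
bar 1: v0=D3 v1=E3 (M2)
bar 2: v0=E3 v1=F3 (m2)
bar 3: v0=C3 v1=G3 (P5)
bar 4: v0=D3 v1=E3 (M2)
bar 5: v0=C3 v1=C4 (P8)
  R4 @ bar1.0: D3/E3 M2 untreated
  R4 @ bar2.0: E3/F3 m2 untreated
  R4 @ bar4.0: D3/E3 M2 untreated
  R8 @ bar4.0: penult M2 not 3rd/6th
  R7 @ bar4.2: E3->D4 leap 10st
  R1 @ bar5.0: D3/D4 P8 -> C3/C4 P8 similar

No (6 violations)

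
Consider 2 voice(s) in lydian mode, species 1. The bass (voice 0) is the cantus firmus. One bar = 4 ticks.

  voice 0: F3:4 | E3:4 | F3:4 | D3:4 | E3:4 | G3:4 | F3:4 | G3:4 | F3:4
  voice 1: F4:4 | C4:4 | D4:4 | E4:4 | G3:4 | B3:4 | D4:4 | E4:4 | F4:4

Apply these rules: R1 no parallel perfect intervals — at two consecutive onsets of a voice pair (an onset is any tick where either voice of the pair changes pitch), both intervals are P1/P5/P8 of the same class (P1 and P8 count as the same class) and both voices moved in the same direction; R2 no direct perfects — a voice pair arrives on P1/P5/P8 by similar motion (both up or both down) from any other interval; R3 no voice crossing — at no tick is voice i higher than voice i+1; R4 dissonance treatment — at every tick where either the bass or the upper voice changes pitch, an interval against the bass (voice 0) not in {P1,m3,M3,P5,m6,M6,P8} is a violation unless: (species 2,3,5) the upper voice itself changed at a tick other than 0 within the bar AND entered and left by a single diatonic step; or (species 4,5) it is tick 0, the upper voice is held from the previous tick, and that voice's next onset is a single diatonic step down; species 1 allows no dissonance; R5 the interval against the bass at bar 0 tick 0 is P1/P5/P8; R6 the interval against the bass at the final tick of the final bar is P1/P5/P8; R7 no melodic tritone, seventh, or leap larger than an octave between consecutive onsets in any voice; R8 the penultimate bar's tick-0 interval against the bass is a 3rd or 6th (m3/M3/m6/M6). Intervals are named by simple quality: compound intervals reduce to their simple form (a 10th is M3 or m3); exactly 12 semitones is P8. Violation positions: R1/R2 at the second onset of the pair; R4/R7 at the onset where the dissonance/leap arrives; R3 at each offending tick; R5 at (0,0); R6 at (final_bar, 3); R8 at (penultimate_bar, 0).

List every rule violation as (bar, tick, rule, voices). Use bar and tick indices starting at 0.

bar 0: v0=F3 v1=F4 downbeat P8
bar 1: v0=E3 v1=C4 downbeat m6
bar 2: v0=F3 v1=D4 downbeat M6
bar 3: v0=D3 v1=E4 downbeat M2
bar 4: v0=E3 v1=G3 downbeat m3
bar 5: v0=G3 v1=B3 downbeat M3
bar 6: v0=F3 v1=D4 downbeat M6
bar 7: v0=G3 v1=E4 downbeat M6
bar 8: v0=F3 v1=F4 downbeat P8
  -> R4 @ bar 3 tick 0 v(0, 1): D3/E4 M2 untreated

(3, 0, R4, (0, 1))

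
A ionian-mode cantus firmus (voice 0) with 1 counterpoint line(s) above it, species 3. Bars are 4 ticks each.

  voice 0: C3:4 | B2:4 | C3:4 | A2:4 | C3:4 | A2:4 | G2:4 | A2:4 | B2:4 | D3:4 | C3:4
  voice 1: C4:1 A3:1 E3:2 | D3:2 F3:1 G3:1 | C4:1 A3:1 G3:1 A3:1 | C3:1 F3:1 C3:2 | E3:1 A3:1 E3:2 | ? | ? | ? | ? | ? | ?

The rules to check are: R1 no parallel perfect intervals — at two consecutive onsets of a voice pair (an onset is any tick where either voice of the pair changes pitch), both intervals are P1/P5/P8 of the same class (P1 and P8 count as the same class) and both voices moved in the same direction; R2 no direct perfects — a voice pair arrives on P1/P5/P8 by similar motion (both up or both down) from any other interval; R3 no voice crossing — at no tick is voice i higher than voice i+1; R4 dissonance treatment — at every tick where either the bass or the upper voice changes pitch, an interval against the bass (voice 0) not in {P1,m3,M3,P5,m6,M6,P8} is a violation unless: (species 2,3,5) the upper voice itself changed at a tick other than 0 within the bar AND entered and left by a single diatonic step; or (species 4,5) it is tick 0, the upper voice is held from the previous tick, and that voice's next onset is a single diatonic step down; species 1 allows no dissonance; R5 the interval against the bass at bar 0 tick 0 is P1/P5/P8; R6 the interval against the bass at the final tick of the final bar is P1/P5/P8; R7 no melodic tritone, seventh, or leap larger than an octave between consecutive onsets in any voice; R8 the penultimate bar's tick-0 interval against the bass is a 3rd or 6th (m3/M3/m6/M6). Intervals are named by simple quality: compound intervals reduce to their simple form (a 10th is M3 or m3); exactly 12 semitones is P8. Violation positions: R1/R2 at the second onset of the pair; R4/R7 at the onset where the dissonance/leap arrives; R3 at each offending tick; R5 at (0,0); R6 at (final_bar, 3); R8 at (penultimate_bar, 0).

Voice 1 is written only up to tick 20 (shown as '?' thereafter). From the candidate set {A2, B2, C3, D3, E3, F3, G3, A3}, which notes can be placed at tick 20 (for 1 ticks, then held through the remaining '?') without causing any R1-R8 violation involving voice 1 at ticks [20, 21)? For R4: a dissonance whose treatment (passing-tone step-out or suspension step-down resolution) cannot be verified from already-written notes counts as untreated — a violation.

{A3, C3, E3, F3}

A2: violates R2
B2: violates R4
C3: legal
D3: violates R4
E3: legal
F3: legal
G3: violates R4
A3: legal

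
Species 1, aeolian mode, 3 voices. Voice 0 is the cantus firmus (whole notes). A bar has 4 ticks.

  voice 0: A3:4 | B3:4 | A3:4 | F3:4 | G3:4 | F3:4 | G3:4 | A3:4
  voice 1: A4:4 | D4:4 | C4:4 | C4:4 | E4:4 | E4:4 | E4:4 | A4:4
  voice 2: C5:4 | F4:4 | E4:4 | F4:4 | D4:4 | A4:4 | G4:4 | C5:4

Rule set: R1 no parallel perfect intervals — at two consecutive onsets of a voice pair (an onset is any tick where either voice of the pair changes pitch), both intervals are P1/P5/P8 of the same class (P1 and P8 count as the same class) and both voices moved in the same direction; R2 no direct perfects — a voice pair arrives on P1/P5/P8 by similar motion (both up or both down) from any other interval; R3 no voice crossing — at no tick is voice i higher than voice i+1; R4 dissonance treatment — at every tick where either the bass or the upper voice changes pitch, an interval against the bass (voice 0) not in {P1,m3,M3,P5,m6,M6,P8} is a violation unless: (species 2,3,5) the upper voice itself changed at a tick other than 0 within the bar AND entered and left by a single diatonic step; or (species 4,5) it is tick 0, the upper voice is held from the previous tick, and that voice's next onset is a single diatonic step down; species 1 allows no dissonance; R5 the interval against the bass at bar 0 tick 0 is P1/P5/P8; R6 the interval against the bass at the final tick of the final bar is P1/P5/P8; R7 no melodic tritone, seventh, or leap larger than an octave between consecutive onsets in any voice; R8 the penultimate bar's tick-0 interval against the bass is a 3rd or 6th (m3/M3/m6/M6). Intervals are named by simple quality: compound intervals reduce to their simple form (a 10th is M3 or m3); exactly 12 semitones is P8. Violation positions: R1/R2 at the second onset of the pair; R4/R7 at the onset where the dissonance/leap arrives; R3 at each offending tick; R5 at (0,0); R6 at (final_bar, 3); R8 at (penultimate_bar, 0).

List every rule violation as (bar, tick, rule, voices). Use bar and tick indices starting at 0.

bar 0: v0=A3 v1=A4 v2=C5 downbeat m3
bar 1: v0=B3 v1=D4 v2=F4 downbeat TT
bar 2: v0=A3 v1=C4 v2=E4 downbeat P5
bar 3: v0=F3 v1=C4 v2=F4 downbeat P8
bar 4: v0=G3 v1=E4 v2=D4 downbeat P5
bar 5: v0=F3 v1=E4 v2=A4 downbeat M3
bar 6: v0=G3 v1=E4 v2=G4 downbeat P8
bar 7: v0=A3 v1=A4 v2=C5 downbeat m3
  -> R5 @ bar 0 tick 0 v(0, 2): opens on m3
  -> R4 @ bar 1 tick 0 v(0, 2): B3/F4 TT untreated
  -> R2 @ bar 2 tick 0 v(0, 2): B3/F4 TT -> A3/E4 P5 similar
  -> R3 @ bar 4 tick 0 v(1, 2): E4 above D4
  -> R3 @ bar 4 tick 1 v(1, 2): E4 above D4
  -> R3 @ bar 4 tick 2 v(1, 2): E4 above D4
  -> R3 @ bar 4 tick 3 v(1, 2): E4 above D4
  -> R4 @ bar 5 tick 0 v(0, 1): F3/E4 M7 untreated
  -> R8 @ bar 6 tick 0 v(0, 2): penult P8 not 3rd/6th
  -> R2 @ bar 7 tick 0 v(0, 1): G3/E4 M6 -> A3/A4 P8 similar
  -> R6 @ bar 7 tick 3 v(0, 2): closes on m3

(0, 0, R5, (0, 2))
(1, 0, R4, (0, 2))
(2, 0, R2, (0, 2))
(4, 0, R3, (1, 2))
(4, 1, R3, (1, 2))
(4, 2, R3, (1, 2))
(4, 3, R3, (1, 2))
(5, 0, R4, (0, 1))
(6, 0, R8, (0, 2))
(7, 0, R2, (0, 1))
(7, 3, R6, (0, 2))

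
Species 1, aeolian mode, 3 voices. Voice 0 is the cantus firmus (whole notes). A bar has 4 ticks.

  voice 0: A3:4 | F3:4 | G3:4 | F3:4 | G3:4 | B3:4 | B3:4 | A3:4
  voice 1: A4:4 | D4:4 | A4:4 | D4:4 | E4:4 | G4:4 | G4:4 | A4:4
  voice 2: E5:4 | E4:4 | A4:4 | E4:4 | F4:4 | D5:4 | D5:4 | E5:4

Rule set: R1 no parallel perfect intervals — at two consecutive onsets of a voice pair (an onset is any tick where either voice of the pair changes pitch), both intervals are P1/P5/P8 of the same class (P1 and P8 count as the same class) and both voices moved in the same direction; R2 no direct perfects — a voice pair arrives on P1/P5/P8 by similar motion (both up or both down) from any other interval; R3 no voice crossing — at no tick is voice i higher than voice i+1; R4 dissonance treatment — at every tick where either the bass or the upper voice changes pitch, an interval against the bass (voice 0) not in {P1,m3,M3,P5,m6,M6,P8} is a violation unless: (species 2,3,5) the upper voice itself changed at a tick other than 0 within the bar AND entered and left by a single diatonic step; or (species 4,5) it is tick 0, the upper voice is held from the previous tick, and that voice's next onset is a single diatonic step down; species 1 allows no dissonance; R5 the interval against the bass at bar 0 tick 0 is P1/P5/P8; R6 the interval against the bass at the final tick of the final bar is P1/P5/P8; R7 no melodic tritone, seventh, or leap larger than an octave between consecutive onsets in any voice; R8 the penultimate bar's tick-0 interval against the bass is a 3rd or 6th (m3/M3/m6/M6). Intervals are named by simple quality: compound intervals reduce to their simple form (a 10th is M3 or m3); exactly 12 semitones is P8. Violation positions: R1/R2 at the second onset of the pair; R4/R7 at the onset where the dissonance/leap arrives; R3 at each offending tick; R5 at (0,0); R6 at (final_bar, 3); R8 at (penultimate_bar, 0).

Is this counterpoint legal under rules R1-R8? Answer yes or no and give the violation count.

bar 0: v0=A3 v1=A4 v2=E5 (P5)
bar 1: v0=F3 v1=D4 v2=E4 (M7)
bar 2: v0=G3 v1=A4 v2=A4 (M2)
bar 3: v0=F3 v1=D4 v2=E4 (M7)
bar 4: v0=G3 v1=E4 v2=F4 (m7)
bar 5: v0=B3 v1=G4 v2=D5 (m3)
bar 6: v0=B3 v1=G4 v2=D5 (m3)
bar 7: v0=A3 v1=A4 v2=E5 (P5)
  R4 @ bar1.0: F3/E4 M7 untreated
  R2 @ bar2.0: D4/E4 M2 -> A4/A4 P1 similar
  R4 @ bar2.0: G3/A4 M2 untreated
  R4 @ bar2.0: G3/A4 M2 untreated
  R4 @ bar3.0: F3/E4 M7 untreated
  R4 @ bar4.0: G3/F4 m7 untreated
  R2 @ bar5.0: E4/F4 m2 -> G4/D5 P5 similar
  R1 @ bar7.0: G4/D5 P5 -> A4/E5 P5 similar

No (8 violations)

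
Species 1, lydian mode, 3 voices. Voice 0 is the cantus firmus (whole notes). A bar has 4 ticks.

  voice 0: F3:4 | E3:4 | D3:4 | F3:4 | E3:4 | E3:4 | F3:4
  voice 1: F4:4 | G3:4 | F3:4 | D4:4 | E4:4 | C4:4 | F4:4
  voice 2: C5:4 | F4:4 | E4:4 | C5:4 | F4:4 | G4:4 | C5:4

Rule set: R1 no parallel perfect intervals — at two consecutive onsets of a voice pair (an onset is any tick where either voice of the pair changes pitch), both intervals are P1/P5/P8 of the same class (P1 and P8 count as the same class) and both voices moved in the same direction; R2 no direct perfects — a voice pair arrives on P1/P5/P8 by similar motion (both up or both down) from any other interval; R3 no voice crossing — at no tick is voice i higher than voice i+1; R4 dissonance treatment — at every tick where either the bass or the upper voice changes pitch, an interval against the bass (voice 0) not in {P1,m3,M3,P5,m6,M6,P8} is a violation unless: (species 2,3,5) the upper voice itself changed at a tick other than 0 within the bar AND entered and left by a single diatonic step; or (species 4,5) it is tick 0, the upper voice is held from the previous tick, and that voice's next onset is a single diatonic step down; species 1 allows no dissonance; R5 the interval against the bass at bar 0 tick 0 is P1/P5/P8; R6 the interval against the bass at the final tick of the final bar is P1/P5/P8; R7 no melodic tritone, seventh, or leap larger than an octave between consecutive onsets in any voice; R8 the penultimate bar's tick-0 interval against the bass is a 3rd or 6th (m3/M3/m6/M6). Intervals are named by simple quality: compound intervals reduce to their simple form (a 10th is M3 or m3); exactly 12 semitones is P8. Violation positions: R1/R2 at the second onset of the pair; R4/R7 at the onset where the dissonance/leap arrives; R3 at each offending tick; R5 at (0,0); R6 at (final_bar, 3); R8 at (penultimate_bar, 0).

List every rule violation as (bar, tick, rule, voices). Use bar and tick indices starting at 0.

(1, 0, R4, (0, 2))
(1, 0, R7, (1,))
(2, 0, R4, (0, 2))
(3, 0, R2, (0, 2))
(4, 0, R4, (0, 2))
(6, 0, R1, (1, 2))
(6, 0, R2, (0, 1))
(6, 0, R2, (0, 2))

bar 0: v0=F3 v1=F4 v2=C5 downbeat P5
bar 1: v0=E3 v1=G3 v2=F4 downbeat m2
bar 2: v0=D3 v1=F3 v2=E4 downbeat M2
bar 3: v0=F3 v1=D4 v2=C5 downbeat P5
bar 4: v0=E3 v1=E4 v2=F4 downbeat m2
bar 5: v0=E3 v1=C4 v2=G4 downbeat m3
bar 6: v0=F3 v1=F4 v2=C5 downbeat P5
  -> R4 @ bar 1 tick 0 v(0, 2): E3/F4 m2 untreated
  -> R7 @ bar 1 tick 0 v(1,): F4->G3 leap 10st
  -> R4 @ bar 2 tick 0 v(0, 2): D3/E4 M2 untreated
  -> R2 @ bar 3 tick 0 v(0, 2): D3/E4 M2 -> F3/C5 P5 similar
  -> R4 @ bar 4 tick 0 v(0, 2): E3/F4 m2 untreated
  -> R1 @ bar 6 tick 0 v(1, 2): C4/G4 P5 -> F4/C5 P5 similar
  -> R2 @ bar 6 tick 0 v(0, 1): E3/C4 m6 -> F3/F4 P8 similar
  -> R2 @ bar 6 tick 0 v(0, 2): E3/G4 m3 -> F3/C5 P5 similar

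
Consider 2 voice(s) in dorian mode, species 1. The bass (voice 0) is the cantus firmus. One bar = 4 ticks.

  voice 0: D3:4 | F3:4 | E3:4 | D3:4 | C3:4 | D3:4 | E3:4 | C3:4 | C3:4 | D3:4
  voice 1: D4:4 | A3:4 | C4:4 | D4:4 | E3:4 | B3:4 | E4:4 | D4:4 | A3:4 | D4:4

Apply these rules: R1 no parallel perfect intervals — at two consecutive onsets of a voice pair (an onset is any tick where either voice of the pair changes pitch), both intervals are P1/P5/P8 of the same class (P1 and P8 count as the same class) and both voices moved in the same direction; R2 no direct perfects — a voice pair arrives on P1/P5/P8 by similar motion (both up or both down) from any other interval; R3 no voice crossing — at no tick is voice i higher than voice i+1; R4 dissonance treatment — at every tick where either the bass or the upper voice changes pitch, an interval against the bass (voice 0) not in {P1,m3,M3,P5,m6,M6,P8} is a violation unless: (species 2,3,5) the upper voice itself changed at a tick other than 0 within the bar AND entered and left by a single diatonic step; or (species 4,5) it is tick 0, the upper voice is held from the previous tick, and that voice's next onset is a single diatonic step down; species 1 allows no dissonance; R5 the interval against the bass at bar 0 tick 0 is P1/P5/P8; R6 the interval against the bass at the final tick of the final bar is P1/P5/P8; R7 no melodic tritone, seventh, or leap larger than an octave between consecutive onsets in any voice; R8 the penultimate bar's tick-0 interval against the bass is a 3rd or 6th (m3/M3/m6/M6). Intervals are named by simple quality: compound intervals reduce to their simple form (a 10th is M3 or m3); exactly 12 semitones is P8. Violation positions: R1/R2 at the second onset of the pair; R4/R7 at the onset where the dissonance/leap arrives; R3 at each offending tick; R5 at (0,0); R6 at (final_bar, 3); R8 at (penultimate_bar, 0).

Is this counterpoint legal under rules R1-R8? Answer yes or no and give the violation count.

bar 0: v0=D3 v1=D4 (P8)
bar 1: v0=F3 v1=A3 (M3)
bar 2: v0=E3 v1=C4 (m6)
bar 3: v0=D3 v1=D4 (P8)
bar 4: v0=C3 v1=E3 (M3)
bar 5: v0=D3 v1=B3 (M6)
bar 6: v0=E3 v1=E4 (P8)
bar 7: v0=C3 v1=D4 (M2)
bar 8: v0=C3 v1=A3 (M6)
bar 9: v0=D3 v1=D4 (P8)
  R7 @ bar4.0: D4->E3 leap 10st
  R2 @ bar6.0: D3/B3 M6 -> E3/E4 P8 similar
  R4 @ bar7.0: C3/D4 M2 untreated
  R2 @ bar9.0: C3/A3 M6 -> D3/D4 P8 similar

No (4 violations)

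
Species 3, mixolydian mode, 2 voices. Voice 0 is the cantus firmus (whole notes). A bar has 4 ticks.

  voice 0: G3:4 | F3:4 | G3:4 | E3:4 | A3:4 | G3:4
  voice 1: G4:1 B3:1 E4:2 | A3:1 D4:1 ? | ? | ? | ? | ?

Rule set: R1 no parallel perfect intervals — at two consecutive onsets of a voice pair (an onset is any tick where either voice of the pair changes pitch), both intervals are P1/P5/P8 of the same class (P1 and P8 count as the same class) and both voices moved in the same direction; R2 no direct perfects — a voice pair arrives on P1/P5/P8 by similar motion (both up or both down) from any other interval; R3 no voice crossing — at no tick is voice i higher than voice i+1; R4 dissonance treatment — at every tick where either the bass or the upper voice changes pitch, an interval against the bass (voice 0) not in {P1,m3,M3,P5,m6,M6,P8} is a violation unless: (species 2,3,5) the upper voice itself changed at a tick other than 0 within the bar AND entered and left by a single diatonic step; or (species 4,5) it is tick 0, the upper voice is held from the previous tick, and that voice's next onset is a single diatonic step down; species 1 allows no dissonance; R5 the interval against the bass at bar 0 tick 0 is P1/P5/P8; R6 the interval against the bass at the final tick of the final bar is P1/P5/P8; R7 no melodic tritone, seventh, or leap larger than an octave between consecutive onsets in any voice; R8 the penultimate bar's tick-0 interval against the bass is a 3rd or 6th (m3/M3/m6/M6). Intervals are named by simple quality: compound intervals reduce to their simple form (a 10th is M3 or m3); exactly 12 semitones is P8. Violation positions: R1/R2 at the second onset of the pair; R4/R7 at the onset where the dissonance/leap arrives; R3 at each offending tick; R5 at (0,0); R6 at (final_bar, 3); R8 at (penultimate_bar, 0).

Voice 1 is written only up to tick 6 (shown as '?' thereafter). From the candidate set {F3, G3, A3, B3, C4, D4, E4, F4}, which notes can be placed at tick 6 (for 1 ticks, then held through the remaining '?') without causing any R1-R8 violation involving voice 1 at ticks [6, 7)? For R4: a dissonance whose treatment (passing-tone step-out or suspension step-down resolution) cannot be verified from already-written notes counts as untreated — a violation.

{A3, C4, D4, F3, F4}

F3: legal
G3: violates R4
A3: legal
B3: violates R4
C4: legal
D4: legal
E4: violates R4
F4: legal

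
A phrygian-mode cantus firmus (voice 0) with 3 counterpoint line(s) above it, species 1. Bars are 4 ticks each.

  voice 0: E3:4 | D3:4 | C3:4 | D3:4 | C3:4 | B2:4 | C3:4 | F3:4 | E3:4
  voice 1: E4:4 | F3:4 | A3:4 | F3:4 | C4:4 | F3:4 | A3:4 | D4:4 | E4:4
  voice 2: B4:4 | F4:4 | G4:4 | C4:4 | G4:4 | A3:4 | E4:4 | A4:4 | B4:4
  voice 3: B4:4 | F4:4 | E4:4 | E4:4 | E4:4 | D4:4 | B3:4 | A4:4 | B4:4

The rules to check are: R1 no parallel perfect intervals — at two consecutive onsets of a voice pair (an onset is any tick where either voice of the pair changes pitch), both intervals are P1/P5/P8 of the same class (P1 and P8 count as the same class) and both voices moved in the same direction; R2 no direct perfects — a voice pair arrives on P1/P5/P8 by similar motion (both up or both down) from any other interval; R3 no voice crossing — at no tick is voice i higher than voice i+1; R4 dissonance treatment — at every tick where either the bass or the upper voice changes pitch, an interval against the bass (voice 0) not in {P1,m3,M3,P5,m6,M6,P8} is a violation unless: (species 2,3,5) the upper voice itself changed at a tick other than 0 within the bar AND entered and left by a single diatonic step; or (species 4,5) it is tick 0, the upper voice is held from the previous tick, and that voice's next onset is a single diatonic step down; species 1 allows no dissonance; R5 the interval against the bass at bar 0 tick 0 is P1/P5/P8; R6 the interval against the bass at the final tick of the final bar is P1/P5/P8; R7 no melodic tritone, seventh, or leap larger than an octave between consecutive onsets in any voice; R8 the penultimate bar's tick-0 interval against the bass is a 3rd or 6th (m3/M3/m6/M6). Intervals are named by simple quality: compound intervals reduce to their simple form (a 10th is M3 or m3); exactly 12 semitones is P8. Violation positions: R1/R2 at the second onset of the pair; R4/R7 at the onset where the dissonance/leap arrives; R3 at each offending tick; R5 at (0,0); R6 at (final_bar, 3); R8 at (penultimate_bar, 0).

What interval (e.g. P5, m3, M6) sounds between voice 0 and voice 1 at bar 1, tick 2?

m3

voice 0=D3 voice 1=F3 -> m3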